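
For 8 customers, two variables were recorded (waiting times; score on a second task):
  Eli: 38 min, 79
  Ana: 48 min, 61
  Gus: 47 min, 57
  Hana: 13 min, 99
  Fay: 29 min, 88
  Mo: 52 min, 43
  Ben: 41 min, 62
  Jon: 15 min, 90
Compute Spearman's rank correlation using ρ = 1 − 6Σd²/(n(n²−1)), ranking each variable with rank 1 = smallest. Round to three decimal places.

Ranks of variable 1: 4, 7, 6, 1, 3, 8, 5, 2
Ranks of variable 2: 5, 3, 2, 8, 6, 1, 4, 7
d = r₁ − r₂: -1, 4, 4, -7, -3, 7, 1, -5
d²: 1, 16, 16, 49, 9, 49, 1, 25; Σd² = 166
ρ = 1 − 6·166/(8·63) = 1 − 996/504 = -0.976

-0.976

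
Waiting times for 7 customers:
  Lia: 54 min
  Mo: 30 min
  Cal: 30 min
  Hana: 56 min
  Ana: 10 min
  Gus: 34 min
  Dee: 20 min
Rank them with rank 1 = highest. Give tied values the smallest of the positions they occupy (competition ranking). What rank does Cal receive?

Sorted (descending): 56, 54, 34, 30, 30, 20, 10
The 2 values of 30 occupy positions 4–5 → each gets rank 4.
Cal has value 30 min → rank 4.

4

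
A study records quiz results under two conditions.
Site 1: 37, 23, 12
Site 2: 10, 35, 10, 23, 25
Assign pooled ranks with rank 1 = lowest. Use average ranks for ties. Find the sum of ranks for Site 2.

Sorted (ascending): 10, 10, 12, 23, 23, 25, 35, 37
The 2 values of 10 occupy positions 1–2 → average rank (1+2)/2 = 1.5.
The 2 values of 23 occupy positions 4–5 → average rank (4+5)/2 = 4.5.
Site 2 values → pooled ranks: 10→1.5, 35→7, 10→1.5, 23→4.5, 25→6
Rank sum = 1.5 + 7 + 1.5 + 4.5 + 6 = 20.5

20.5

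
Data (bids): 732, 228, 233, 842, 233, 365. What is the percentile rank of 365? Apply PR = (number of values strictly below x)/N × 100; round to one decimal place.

50.0

N = 6.
Strictly below 365: 3. Equal to 365: 1.
PR = 3/6 × 100 = 50.0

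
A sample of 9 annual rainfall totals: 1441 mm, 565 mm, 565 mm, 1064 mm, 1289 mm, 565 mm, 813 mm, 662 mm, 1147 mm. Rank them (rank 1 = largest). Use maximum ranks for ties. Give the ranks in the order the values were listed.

Sorted (descending): 1441, 1289, 1147, 1064, 813, 662, 565, 565, 565
The 3 values of 565 occupy positions 7–9 → each gets rank 9.

1, 9, 9, 4, 2, 9, 5, 6, 3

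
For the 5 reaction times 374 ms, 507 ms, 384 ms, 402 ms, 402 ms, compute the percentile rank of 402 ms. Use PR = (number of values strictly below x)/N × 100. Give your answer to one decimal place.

N = 5.
Strictly below 402: 2. Equal to 402: 2.
PR = 2/5 × 100 = 40.0

40.0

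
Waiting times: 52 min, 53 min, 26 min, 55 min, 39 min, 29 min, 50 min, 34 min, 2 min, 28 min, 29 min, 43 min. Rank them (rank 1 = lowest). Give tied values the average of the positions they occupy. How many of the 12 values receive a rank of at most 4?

Sorted (ascending): 2, 26, 28, 29, 29, 34, 39, 43, 50, 52, 53, 55
The 2 values of 29 occupy positions 4–5 → average rank (4+5)/2 = 4.5.
Ranks ≤ 4: {1, 2, 3} → 3 values.

3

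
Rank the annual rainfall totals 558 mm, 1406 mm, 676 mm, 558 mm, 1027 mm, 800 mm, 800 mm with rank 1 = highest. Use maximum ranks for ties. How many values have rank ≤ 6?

5

Sorted (descending): 1406, 1027, 800, 800, 676, 558, 558
The 2 values of 800 occupy positions 3–4 → each gets rank 4.
The 2 values of 558 occupy positions 6–7 → each gets rank 7.
Ranks ≤ 6: {1, 2, 4, 4, 5} → 5 values.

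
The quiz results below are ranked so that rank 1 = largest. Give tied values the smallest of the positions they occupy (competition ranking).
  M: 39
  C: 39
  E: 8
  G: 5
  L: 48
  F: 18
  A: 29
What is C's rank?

Sorted (descending): 48, 39, 39, 29, 18, 8, 5
The 2 values of 39 occupy positions 2–3 → each gets rank 2.
C has value 39 → rank 2.

2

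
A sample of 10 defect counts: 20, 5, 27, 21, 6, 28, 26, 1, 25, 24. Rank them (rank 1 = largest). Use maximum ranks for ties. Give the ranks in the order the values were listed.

Sorted (descending): 28, 27, 26, 25, 24, 21, 20, 6, 5, 1
No ties — each value takes its position as its rank.

7, 9, 2, 6, 8, 1, 3, 10, 4, 5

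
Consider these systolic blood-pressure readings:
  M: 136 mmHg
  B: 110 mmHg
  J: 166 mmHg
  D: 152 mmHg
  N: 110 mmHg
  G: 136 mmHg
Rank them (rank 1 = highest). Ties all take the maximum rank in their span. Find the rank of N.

Sorted (descending): 166, 152, 136, 136, 110, 110
The 2 values of 136 occupy positions 3–4 → each gets rank 4.
The 2 values of 110 occupy positions 5–6 → each gets rank 6.
N has value 110 mmHg → rank 6.

6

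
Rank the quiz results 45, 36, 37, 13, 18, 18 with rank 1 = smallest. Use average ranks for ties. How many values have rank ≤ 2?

Sorted (ascending): 13, 18, 18, 36, 37, 45
The 2 values of 18 occupy positions 2–3 → average rank (2+3)/2 = 2.5.
Ranks ≤ 2: {1} → 1 value.

1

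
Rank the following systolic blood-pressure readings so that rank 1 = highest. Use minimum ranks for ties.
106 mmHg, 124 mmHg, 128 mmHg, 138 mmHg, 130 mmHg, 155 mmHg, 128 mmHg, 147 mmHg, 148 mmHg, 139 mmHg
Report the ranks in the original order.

Sorted (descending): 155, 148, 147, 139, 138, 130, 128, 128, 124, 106
The 2 values of 128 occupy positions 7–8 → each gets rank 7.

10, 9, 7, 5, 6, 1, 7, 3, 2, 4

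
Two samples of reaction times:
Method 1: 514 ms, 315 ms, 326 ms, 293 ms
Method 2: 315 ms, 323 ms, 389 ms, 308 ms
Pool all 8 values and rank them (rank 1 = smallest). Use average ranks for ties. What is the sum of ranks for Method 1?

18.5

Sorted (ascending): 293, 308, 315, 315, 323, 326, 389, 514
The 2 values of 315 occupy positions 3–4 → average rank (3+4)/2 = 3.5.
Method 1 values → pooled ranks: 514→8, 315→3.5, 326→6, 293→1
Rank sum = 8 + 3.5 + 6 + 1 = 18.5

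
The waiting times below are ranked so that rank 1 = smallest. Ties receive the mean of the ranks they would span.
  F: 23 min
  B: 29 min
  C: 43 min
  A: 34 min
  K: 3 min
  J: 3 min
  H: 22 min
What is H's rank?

3

Sorted (ascending): 3, 3, 22, 23, 29, 34, 43
The 2 values of 3 occupy positions 1–2 → average rank (1+2)/2 = 1.5.
H has value 22 min → rank 3.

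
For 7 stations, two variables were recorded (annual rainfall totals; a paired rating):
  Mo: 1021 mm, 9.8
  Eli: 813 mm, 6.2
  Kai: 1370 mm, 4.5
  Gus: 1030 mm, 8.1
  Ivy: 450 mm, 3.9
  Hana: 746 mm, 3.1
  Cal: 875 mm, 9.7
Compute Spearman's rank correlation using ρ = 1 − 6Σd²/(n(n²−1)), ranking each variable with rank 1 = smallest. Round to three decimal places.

0.500

Ranks of variable 1: 5, 3, 7, 6, 1, 2, 4
Ranks of variable 2: 7, 4, 3, 5, 2, 1, 6
d = r₁ − r₂: -2, -1, 4, 1, -1, 1, -2
d²: 4, 1, 16, 1, 1, 1, 4; Σd² = 28
ρ = 1 − 6·28/(7·48) = 1 − 168/336 = 0.500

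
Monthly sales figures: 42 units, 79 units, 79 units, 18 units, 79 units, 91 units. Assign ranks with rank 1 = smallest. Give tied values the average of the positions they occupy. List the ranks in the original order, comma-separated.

Sorted (ascending): 18, 42, 79, 79, 79, 91
The 3 values of 79 occupy positions 3–5 → average rank 4.

2, 4, 4, 1, 4, 6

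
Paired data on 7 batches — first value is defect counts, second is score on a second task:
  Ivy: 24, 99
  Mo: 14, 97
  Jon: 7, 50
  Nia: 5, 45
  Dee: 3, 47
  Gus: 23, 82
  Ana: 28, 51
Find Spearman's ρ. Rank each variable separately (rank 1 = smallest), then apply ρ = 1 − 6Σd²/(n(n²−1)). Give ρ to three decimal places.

Ranks of variable 1: 6, 4, 3, 2, 1, 5, 7
Ranks of variable 2: 7, 6, 3, 1, 2, 5, 4
d = r₁ − r₂: -1, -2, 0, 1, -1, 0, 3
d²: 1, 4, 0, 1, 1, 0, 9; Σd² = 16
ρ = 1 − 6·16/(7·48) = 1 − 96/336 = 0.714

0.714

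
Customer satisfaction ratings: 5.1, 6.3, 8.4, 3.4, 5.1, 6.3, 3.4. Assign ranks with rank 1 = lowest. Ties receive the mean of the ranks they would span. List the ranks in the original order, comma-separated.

3.5, 5.5, 7, 1.5, 3.5, 5.5, 1.5

Sorted (ascending): 3.4, 3.4, 5.1, 5.1, 6.3, 6.3, 8.4
The 2 values of 3.4 occupy positions 1–2 → average rank (1+2)/2 = 1.5.
The 2 values of 5.1 occupy positions 3–4 → average rank (3+4)/2 = 3.5.
The 2 values of 6.3 occupy positions 5–6 → average rank (5+6)/2 = 5.5.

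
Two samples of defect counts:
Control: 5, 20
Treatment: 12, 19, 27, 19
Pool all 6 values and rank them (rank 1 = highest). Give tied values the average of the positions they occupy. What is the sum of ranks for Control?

Sorted (descending): 27, 20, 19, 19, 12, 5
The 2 values of 19 occupy positions 3–4 → average rank (3+4)/2 = 3.5.
Control values → pooled ranks: 5→6, 20→2
Rank sum = 6 + 2 = 8

8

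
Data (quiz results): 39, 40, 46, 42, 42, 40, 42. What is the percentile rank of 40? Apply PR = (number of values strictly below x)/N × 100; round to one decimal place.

N = 7.
Strictly below 40: 1. Equal to 40: 2.
PR = 1/7 × 100 = 14.3

14.3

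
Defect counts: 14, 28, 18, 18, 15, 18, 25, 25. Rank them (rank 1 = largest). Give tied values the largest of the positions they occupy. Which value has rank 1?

Sorted (descending): 28, 25, 25, 18, 18, 18, 15, 14
The 2 values of 25 occupy positions 2–3 → each gets rank 3.
The 3 values of 18 occupy positions 4–6 → each gets rank 6.
Rank 1 → value 28.

28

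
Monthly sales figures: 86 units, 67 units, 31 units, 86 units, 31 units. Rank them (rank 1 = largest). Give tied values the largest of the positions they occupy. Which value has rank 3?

67

Sorted (descending): 86, 86, 67, 31, 31
The 2 values of 86 occupy positions 1–2 → each gets rank 2.
The 2 values of 31 occupy positions 4–5 → each gets rank 5.
Rank 3 → value 67.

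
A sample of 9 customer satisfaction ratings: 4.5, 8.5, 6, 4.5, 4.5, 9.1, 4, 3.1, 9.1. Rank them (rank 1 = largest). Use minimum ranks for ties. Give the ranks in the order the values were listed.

Sorted (descending): 9.1, 9.1, 8.5, 6, 4.5, 4.5, 4.5, 4, 3.1
The 2 values of 9.1 occupy positions 1–2 → each gets rank 1.
The 3 values of 4.5 occupy positions 5–7 → each gets rank 5.

5, 3, 4, 5, 5, 1, 8, 9, 1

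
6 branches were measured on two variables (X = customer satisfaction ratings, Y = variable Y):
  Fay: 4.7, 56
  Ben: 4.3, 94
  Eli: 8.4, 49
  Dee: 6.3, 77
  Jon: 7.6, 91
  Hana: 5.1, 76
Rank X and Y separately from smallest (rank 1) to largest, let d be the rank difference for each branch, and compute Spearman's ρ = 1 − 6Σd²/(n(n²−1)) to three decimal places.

-0.429

Ranks of variable 1: 2, 1, 6, 4, 5, 3
Ranks of variable 2: 2, 6, 1, 4, 5, 3
d = r₁ − r₂: 0, -5, 5, 0, 0, 0
d²: 0, 25, 25, 0, 0, 0; Σd² = 50
ρ = 1 − 6·50/(6·35) = 1 − 300/210 = -0.429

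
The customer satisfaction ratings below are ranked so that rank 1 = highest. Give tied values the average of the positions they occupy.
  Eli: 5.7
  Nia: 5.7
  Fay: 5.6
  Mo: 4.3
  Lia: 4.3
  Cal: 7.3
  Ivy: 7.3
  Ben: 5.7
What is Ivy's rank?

Sorted (descending): 7.3, 7.3, 5.7, 5.7, 5.7, 5.6, 4.3, 4.3
The 2 values of 7.3 occupy positions 1–2 → average rank (1+2)/2 = 1.5.
The 3 values of 5.7 occupy positions 3–5 → average rank 4.
The 2 values of 4.3 occupy positions 7–8 → average rank (7+8)/2 = 7.5.
Ivy has value 7.3 → rank 1.5.

1.5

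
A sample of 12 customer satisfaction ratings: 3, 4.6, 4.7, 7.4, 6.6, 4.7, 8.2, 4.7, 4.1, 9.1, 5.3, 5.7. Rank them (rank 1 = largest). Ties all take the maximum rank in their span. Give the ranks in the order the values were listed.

12, 10, 9, 3, 4, 9, 2, 9, 11, 1, 6, 5

Sorted (descending): 9.1, 8.2, 7.4, 6.6, 5.7, 5.3, 4.7, 4.7, 4.7, 4.6, 4.1, 3
The 3 values of 4.7 occupy positions 7–9 → each gets rank 9.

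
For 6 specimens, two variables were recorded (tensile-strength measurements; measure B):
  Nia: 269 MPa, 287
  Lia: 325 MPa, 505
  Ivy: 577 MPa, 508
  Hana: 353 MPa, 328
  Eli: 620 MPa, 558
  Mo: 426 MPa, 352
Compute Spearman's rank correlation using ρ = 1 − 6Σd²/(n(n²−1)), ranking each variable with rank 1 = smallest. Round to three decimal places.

Ranks of variable 1: 1, 2, 5, 3, 6, 4
Ranks of variable 2: 1, 4, 5, 2, 6, 3
d = r₁ − r₂: 0, -2, 0, 1, 0, 1
d²: 0, 4, 0, 1, 0, 1; Σd² = 6
ρ = 1 − 6·6/(6·35) = 1 − 36/210 = 0.829

0.829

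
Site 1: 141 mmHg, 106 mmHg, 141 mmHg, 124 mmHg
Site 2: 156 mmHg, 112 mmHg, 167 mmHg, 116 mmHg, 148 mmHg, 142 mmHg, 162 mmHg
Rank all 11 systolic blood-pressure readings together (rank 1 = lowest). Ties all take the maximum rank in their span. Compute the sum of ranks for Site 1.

17

Sorted (ascending): 106, 112, 116, 124, 141, 141, 142, 148, 156, 162, 167
The 2 values of 141 occupy positions 5–6 → each gets rank 6.
Site 1 values → pooled ranks: 141→6, 106→1, 141→6, 124→4
Rank sum = 6 + 1 + 6 + 4 = 17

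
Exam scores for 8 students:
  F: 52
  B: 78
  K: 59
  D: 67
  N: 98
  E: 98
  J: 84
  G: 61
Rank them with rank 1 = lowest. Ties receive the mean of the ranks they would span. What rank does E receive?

7.5

Sorted (ascending): 52, 59, 61, 67, 78, 84, 98, 98
The 2 values of 98 occupy positions 7–8 → average rank (7+8)/2 = 7.5.
E has value 98 → rank 7.5.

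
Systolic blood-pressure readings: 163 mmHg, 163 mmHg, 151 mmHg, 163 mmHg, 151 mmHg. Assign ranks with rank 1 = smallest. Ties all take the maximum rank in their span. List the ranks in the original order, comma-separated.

5, 5, 2, 5, 2

Sorted (ascending): 151, 151, 163, 163, 163
The 2 values of 151 occupy positions 1–2 → each gets rank 2.
The 3 values of 163 occupy positions 3–5 → each gets rank 5.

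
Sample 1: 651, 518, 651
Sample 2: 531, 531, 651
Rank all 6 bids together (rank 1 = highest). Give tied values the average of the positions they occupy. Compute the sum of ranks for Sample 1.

Sorted (descending): 651, 651, 651, 531, 531, 518
The 3 values of 651 occupy positions 1–3 → average rank 2.
The 2 values of 531 occupy positions 4–5 → average rank (4+5)/2 = 4.5.
Sample 1 values → pooled ranks: 651→2, 518→6, 651→2
Rank sum = 2 + 6 + 2 = 10

10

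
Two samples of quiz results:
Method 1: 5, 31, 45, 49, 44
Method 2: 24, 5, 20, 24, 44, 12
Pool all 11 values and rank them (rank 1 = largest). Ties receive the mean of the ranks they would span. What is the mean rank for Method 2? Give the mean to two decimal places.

Sorted (descending): 49, 45, 44, 44, 31, 24, 24, 20, 12, 5, 5
The 2 values of 44 occupy positions 3–4 → average rank (3+4)/2 = 3.5.
The 2 values of 24 occupy positions 6–7 → average rank (6+7)/2 = 6.5.
The 2 values of 5 occupy positions 10–11 → average rank (10+11)/2 = 10.5.
Method 2 values → pooled ranks: 24→6.5, 5→10.5, 20→8, 24→6.5, 44→3.5, 12→9
Mean rank = (6.5 + 10.5 + 8 + 6.5 + 3.5 + 9) / 6 = 7.33

7.33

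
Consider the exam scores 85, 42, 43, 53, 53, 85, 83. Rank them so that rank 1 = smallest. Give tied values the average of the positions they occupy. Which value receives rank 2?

Sorted (ascending): 42, 43, 53, 53, 83, 85, 85
The 2 values of 53 occupy positions 3–4 → average rank (3+4)/2 = 3.5.
The 2 values of 85 occupy positions 6–7 → average rank (6+7)/2 = 6.5.
Rank 2 → value 43.

43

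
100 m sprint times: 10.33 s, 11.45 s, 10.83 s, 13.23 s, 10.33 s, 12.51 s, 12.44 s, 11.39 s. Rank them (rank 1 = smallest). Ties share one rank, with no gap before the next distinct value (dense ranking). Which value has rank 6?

Sorted (ascending): 10.33, 10.33, 10.83, 11.39, 11.45, 12.44, 12.51, 13.23
The 2 values of 10.33 share dense rank 1.
Remaining distinct values take the next consecutive integers.
Rank 6 → value 12.51.

12.51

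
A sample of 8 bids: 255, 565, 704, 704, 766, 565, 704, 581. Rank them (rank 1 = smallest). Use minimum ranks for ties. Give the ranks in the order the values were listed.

Sorted (ascending): 255, 565, 565, 581, 704, 704, 704, 766
The 2 values of 565 occupy positions 2–3 → each gets rank 2.
The 3 values of 704 occupy positions 5–7 → each gets rank 5.

1, 2, 5, 5, 8, 2, 5, 4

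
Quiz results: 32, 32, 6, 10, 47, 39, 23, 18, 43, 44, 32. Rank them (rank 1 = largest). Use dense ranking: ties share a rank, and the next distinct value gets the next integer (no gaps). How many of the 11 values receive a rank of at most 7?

Sorted (descending): 47, 44, 43, 39, 32, 32, 32, 23, 18, 10, 6
The 3 values of 32 share dense rank 5.
Remaining distinct values take the next consecutive integers.
Ranks ≤ 7: {1, 2, 3, 4, 5, 5, 5, 6, 7} → 9 values.

9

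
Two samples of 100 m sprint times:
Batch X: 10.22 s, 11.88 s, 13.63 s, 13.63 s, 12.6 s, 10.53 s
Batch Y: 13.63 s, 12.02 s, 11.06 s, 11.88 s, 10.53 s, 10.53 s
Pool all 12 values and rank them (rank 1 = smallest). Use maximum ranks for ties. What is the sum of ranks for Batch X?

45

Sorted (ascending): 10.22, 10.53, 10.53, 10.53, 11.06, 11.88, 11.88, 12.02, 12.6, 13.63, 13.63, 13.63
The 3 values of 10.53 occupy positions 2–4 → each gets rank 4.
The 2 values of 11.88 occupy positions 6–7 → each gets rank 7.
The 3 values of 13.63 occupy positions 10–12 → each gets rank 12.
Batch X values → pooled ranks: 10.22→1, 11.88→7, 13.63→12, 13.63→12, 12.6→9, 10.53→4
Rank sum = 1 + 7 + 12 + 12 + 9 + 4 = 45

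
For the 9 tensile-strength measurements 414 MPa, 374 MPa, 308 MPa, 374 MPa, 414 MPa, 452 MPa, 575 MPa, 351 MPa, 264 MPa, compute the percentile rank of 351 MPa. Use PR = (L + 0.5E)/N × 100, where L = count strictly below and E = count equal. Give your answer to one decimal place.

27.8

N = 9.
Strictly below 351: 2. Equal to 351: 1.
PR = (2 + 0.5·1)/9 × 100 = 27.8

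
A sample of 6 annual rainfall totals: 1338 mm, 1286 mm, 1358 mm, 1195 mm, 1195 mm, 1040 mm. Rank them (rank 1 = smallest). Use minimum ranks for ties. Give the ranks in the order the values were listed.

5, 4, 6, 2, 2, 1

Sorted (ascending): 1040, 1195, 1195, 1286, 1338, 1358
The 2 values of 1195 occupy positions 2–3 → each gets rank 2.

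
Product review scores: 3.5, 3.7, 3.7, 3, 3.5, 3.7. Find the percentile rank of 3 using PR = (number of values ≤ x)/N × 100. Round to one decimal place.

16.7

N = 6.
Strictly below 3: 0. Equal to 3: 1.
PR = 1/6 × 100 = 16.7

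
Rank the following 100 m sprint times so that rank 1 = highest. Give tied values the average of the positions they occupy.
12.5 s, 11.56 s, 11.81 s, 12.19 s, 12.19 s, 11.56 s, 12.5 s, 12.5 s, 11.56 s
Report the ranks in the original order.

Sorted (descending): 12.5, 12.5, 12.5, 12.19, 12.19, 11.81, 11.56, 11.56, 11.56
The 3 values of 12.5 occupy positions 1–3 → average rank 2.
The 2 values of 12.19 occupy positions 4–5 → average rank (4+5)/2 = 4.5.
The 3 values of 11.56 occupy positions 7–9 → average rank 8.

2, 8, 6, 4.5, 4.5, 8, 2, 2, 8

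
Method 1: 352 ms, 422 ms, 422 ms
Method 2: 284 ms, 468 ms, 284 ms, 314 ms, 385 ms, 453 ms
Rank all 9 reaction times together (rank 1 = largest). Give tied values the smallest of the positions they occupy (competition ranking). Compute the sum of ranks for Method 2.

Sorted (descending): 468, 453, 422, 422, 385, 352, 314, 284, 284
The 2 values of 422 occupy positions 3–4 → each gets rank 3.
The 2 values of 284 occupy positions 8–9 → each gets rank 8.
Method 2 values → pooled ranks: 284→8, 468→1, 284→8, 314→7, 385→5, 453→2
Rank sum = 8 + 1 + 8 + 7 + 5 + 2 = 31

31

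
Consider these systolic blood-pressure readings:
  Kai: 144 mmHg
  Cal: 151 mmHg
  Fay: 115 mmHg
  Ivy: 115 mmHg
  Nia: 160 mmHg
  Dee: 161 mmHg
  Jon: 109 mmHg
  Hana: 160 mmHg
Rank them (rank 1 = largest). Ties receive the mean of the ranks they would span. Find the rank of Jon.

8

Sorted (descending): 161, 160, 160, 151, 144, 115, 115, 109
The 2 values of 160 occupy positions 2–3 → average rank (2+3)/2 = 2.5.
The 2 values of 115 occupy positions 6–7 → average rank (6+7)/2 = 6.5.
Jon has value 109 mmHg → rank 8.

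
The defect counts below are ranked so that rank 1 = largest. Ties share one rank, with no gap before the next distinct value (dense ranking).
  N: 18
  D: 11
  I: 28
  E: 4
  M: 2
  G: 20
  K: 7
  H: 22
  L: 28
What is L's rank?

Sorted (descending): 28, 28, 22, 20, 18, 11, 7, 4, 2
The 2 values of 28 share dense rank 1.
Remaining distinct values take the next consecutive integers.
L has value 28 → rank 1.

1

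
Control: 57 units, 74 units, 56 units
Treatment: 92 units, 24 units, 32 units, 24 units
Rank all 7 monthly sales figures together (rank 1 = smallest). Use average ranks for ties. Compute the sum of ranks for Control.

Sorted (ascending): 24, 24, 32, 56, 57, 74, 92
The 2 values of 24 occupy positions 1–2 → average rank (1+2)/2 = 1.5.
Control values → pooled ranks: 57→5, 74→6, 56→4
Rank sum = 5 + 6 + 4 = 15

15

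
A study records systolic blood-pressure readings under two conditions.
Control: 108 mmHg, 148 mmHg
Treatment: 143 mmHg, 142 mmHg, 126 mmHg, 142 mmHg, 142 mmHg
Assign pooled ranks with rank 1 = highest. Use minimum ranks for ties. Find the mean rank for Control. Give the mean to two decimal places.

Sorted (descending): 148, 143, 142, 142, 142, 126, 108
The 3 values of 142 occupy positions 3–5 → each gets rank 3.
Control values → pooled ranks: 108→7, 148→1
Mean rank = (7 + 1) / 2 = 4.00

4.00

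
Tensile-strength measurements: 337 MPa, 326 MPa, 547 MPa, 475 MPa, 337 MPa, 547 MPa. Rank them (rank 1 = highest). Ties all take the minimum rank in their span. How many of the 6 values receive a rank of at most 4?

5

Sorted (descending): 547, 547, 475, 337, 337, 326
The 2 values of 547 occupy positions 1–2 → each gets rank 1.
The 2 values of 337 occupy positions 4–5 → each gets rank 4.
Ranks ≤ 4: {1, 1, 3, 4, 4} → 5 values.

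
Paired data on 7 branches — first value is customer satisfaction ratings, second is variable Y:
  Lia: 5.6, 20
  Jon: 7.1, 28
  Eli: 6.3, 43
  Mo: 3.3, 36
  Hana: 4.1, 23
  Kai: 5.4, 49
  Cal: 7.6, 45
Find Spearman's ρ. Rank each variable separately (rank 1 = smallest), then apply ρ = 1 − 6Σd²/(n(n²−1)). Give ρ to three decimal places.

0.214

Ranks of variable 1: 4, 6, 5, 1, 2, 3, 7
Ranks of variable 2: 1, 3, 5, 4, 2, 7, 6
d = r₁ − r₂: 3, 3, 0, -3, 0, -4, 1
d²: 9, 9, 0, 9, 0, 16, 1; Σd² = 44
ρ = 1 − 6·44/(7·48) = 1 − 264/336 = 0.214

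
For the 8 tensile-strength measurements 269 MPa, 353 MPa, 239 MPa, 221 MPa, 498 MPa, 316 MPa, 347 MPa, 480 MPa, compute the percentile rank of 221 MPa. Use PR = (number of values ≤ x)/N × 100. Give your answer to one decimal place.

N = 8.
Strictly below 221: 0. Equal to 221: 1.
PR = 1/8 × 100 = 12.5

12.5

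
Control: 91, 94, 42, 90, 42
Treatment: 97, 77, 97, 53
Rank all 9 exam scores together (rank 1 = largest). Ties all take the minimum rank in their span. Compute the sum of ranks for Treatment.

Sorted (descending): 97, 97, 94, 91, 90, 77, 53, 42, 42
The 2 values of 97 occupy positions 1–2 → each gets rank 1.
The 2 values of 42 occupy positions 8–9 → each gets rank 8.
Treatment values → pooled ranks: 97→1, 77→6, 97→1, 53→7
Rank sum = 1 + 6 + 1 + 7 = 15

15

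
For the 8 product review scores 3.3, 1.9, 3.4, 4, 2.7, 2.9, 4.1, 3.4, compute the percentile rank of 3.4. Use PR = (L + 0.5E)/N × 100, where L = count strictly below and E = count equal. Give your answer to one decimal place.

N = 8.
Strictly below 3.4: 4. Equal to 3.4: 2.
PR = (4 + 0.5·2)/8 × 100 = 62.5

62.5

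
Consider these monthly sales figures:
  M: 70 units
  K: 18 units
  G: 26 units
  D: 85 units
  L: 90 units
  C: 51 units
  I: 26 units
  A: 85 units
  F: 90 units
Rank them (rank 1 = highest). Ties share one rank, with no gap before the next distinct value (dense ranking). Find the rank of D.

Sorted (descending): 90, 90, 85, 85, 70, 51, 26, 26, 18
The 2 values of 90 share dense rank 1.
The 2 values of 85 share dense rank 2.
The 2 values of 26 share dense rank 5.
Remaining distinct values take the next consecutive integers.
D has value 85 units → rank 2.

2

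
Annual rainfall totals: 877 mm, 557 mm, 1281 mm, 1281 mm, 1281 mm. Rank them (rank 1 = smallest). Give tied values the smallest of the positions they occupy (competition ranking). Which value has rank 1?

Sorted (ascending): 557, 877, 1281, 1281, 1281
The 3 values of 1281 occupy positions 3–5 → each gets rank 3.
Rank 1 → value 557.

557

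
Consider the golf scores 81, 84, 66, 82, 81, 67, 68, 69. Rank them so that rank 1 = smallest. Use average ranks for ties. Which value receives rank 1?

Sorted (ascending): 66, 67, 68, 69, 81, 81, 82, 84
The 2 values of 81 occupy positions 5–6 → average rank (5+6)/2 = 5.5.
Rank 1 → value 66.

66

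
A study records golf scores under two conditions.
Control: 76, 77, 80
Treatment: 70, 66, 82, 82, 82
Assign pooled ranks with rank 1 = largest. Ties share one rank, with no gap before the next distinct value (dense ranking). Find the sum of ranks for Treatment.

Sorted (descending): 82, 82, 82, 80, 77, 76, 70, 66
The 3 values of 82 share dense rank 1.
Remaining distinct values take the next consecutive integers.
Treatment values → pooled ranks: 70→5, 66→6, 82→1, 82→1, 82→1
Rank sum = 5 + 6 + 1 + 1 + 1 = 14

14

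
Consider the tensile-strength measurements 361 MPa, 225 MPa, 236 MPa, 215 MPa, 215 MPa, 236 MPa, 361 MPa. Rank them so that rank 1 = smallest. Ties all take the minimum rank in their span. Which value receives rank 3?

225

Sorted (ascending): 215, 215, 225, 236, 236, 361, 361
The 2 values of 215 occupy positions 1–2 → each gets rank 1.
The 2 values of 236 occupy positions 4–5 → each gets rank 4.
The 2 values of 361 occupy positions 6–7 → each gets rank 6.
Rank 3 → value 225.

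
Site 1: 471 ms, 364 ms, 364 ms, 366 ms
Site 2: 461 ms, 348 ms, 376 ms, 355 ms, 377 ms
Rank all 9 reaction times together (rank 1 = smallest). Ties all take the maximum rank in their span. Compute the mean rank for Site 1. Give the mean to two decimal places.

5.50

Sorted (ascending): 348, 355, 364, 364, 366, 376, 377, 461, 471
The 2 values of 364 occupy positions 3–4 → each gets rank 4.
Site 1 values → pooled ranks: 471→9, 364→4, 364→4, 366→5
Mean rank = (9 + 4 + 4 + 5) / 4 = 5.50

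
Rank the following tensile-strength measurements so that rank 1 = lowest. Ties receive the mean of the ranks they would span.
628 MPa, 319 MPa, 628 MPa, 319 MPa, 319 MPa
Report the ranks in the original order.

4.5, 2, 4.5, 2, 2

Sorted (ascending): 319, 319, 319, 628, 628
The 3 values of 319 occupy positions 1–3 → average rank 2.
The 2 values of 628 occupy positions 4–5 → average rank (4+5)/2 = 4.5.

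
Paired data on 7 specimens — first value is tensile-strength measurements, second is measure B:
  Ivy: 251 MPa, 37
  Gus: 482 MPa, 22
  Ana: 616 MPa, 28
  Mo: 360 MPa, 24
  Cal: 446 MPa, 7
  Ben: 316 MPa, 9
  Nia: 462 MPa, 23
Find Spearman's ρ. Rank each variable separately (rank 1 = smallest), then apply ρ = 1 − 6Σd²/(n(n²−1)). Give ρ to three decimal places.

Ranks of variable 1: 1, 6, 7, 3, 4, 2, 5
Ranks of variable 2: 7, 3, 6, 5, 1, 2, 4
d = r₁ − r₂: -6, 3, 1, -2, 3, 0, 1
d²: 36, 9, 1, 4, 9, 0, 1; Σd² = 60
ρ = 1 − 6·60/(7·48) = 1 − 360/336 = -0.071

-0.071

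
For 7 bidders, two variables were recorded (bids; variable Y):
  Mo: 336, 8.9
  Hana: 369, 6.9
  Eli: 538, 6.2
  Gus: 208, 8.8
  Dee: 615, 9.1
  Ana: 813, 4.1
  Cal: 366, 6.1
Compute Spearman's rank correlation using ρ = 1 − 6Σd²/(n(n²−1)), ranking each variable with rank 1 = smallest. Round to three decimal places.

Ranks of variable 1: 2, 4, 5, 1, 6, 7, 3
Ranks of variable 2: 6, 4, 3, 5, 7, 1, 2
d = r₁ − r₂: -4, 0, 2, -4, -1, 6, 1
d²: 16, 0, 4, 16, 1, 36, 1; Σd² = 74
ρ = 1 − 6·74/(7·48) = 1 − 444/336 = -0.321

-0.321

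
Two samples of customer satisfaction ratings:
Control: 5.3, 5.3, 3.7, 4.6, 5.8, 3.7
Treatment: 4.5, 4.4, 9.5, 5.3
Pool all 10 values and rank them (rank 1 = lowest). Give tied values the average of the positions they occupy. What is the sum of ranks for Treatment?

Sorted (ascending): 3.7, 3.7, 4.4, 4.5, 4.6, 5.3, 5.3, 5.3, 5.8, 9.5
The 2 values of 3.7 occupy positions 1–2 → average rank (1+2)/2 = 1.5.
The 3 values of 5.3 occupy positions 6–8 → average rank 7.
Treatment values → pooled ranks: 4.5→4, 4.4→3, 9.5→10, 5.3→7
Rank sum = 4 + 3 + 10 + 7 = 24

24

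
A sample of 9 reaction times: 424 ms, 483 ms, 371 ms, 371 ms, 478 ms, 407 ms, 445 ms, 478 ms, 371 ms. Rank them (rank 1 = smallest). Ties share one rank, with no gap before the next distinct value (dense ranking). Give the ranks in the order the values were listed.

3, 6, 1, 1, 5, 2, 4, 5, 1

Sorted (ascending): 371, 371, 371, 407, 424, 445, 478, 478, 483
The 3 values of 371 share dense rank 1.
The 2 values of 478 share dense rank 5.
Remaining distinct values take the next consecutive integers.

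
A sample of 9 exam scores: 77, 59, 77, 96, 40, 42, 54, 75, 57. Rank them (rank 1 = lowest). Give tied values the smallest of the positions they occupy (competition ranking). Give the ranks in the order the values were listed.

Sorted (ascending): 40, 42, 54, 57, 59, 75, 77, 77, 96
The 2 values of 77 occupy positions 7–8 → each gets rank 7.

7, 5, 7, 9, 1, 2, 3, 6, 4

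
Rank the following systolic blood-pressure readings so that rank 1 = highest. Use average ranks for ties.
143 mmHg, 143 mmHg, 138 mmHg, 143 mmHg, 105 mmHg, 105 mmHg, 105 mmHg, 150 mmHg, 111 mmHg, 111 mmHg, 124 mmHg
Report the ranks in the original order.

Sorted (descending): 150, 143, 143, 143, 138, 124, 111, 111, 105, 105, 105
The 3 values of 143 occupy positions 2–4 → average rank 3.
The 2 values of 111 occupy positions 7–8 → average rank (7+8)/2 = 7.5.
The 3 values of 105 occupy positions 9–11 → average rank 10.

3, 3, 5, 3, 10, 10, 10, 1, 7.5, 7.5, 6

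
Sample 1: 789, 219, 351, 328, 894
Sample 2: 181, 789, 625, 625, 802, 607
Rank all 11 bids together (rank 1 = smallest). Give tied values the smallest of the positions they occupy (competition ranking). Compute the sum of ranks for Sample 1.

Sorted (ascending): 181, 219, 328, 351, 607, 625, 625, 789, 789, 802, 894
The 2 values of 625 occupy positions 6–7 → each gets rank 6.
The 2 values of 789 occupy positions 8–9 → each gets rank 8.
Sample 1 values → pooled ranks: 789→8, 219→2, 351→4, 328→3, 894→11
Rank sum = 8 + 2 + 4 + 3 + 11 = 28

28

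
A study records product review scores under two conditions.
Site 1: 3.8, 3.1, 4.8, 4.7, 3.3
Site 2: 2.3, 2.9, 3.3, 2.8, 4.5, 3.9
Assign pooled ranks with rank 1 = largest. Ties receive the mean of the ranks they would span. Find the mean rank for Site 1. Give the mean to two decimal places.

Sorted (descending): 4.8, 4.7, 4.5, 3.9, 3.8, 3.3, 3.3, 3.1, 2.9, 2.8, 2.3
The 2 values of 3.3 occupy positions 6–7 → average rank (6+7)/2 = 6.5.
Site 1 values → pooled ranks: 3.8→5, 3.1→8, 4.8→1, 4.7→2, 3.3→6.5
Mean rank = (5 + 8 + 1 + 2 + 6.5) / 5 = 4.50

4.50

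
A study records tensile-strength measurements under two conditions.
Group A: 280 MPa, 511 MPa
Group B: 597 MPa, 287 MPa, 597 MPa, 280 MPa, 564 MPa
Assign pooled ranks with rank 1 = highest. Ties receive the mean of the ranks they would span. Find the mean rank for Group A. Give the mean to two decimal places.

5.25

Sorted (descending): 597, 597, 564, 511, 287, 280, 280
The 2 values of 597 occupy positions 1–2 → average rank (1+2)/2 = 1.5.
The 2 values of 280 occupy positions 6–7 → average rank (6+7)/2 = 6.5.
Group A values → pooled ranks: 280→6.5, 511→4
Mean rank = (6.5 + 4) / 2 = 5.25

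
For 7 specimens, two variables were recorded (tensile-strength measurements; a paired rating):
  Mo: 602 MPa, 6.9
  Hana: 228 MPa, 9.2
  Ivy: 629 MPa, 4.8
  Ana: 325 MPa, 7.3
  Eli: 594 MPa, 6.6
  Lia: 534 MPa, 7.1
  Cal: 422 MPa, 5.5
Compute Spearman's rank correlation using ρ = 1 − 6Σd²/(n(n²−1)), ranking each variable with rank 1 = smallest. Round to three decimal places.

Ranks of variable 1: 6, 1, 7, 2, 5, 4, 3
Ranks of variable 2: 4, 7, 1, 6, 3, 5, 2
d = r₁ − r₂: 2, -6, 6, -4, 2, -1, 1
d²: 4, 36, 36, 16, 4, 1, 1; Σd² = 98
ρ = 1 − 6·98/(7·48) = 1 − 588/336 = -0.750

-0.750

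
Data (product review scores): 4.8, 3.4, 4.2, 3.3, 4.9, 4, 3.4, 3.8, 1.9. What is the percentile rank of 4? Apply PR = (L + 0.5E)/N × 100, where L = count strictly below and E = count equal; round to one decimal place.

61.1

N = 9.
Strictly below 4: 5. Equal to 4: 1.
PR = (5 + 0.5·1)/9 × 100 = 61.1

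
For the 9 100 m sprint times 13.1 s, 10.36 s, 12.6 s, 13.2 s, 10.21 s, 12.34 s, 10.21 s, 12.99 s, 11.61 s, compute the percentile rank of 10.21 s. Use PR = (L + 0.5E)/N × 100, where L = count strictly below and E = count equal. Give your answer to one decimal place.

11.1

N = 9.
Strictly below 10.21: 0. Equal to 10.21: 2.
PR = (0 + 0.5·2)/9 × 100 = 11.1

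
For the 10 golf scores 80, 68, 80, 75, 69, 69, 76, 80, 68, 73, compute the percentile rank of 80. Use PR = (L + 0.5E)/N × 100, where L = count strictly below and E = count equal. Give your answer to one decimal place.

N = 10.
Strictly below 80: 7. Equal to 80: 3.
PR = (7 + 0.5·3)/10 × 100 = 85.0

85.0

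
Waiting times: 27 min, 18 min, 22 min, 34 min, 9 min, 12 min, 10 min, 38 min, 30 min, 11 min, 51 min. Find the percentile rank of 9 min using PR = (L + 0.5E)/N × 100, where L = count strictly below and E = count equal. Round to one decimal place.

N = 11.
Strictly below 9: 0. Equal to 9: 1.
PR = (0 + 0.5·1)/11 × 100 = 4.5

4.5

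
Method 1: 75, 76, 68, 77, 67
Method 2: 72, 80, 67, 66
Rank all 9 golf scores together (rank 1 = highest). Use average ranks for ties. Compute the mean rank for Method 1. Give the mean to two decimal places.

Sorted (descending): 80, 77, 76, 75, 72, 68, 67, 67, 66
The 2 values of 67 occupy positions 7–8 → average rank (7+8)/2 = 7.5.
Method 1 values → pooled ranks: 75→4, 76→3, 68→6, 77→2, 67→7.5
Mean rank = (4 + 3 + 6 + 2 + 7.5) / 5 = 4.50

4.50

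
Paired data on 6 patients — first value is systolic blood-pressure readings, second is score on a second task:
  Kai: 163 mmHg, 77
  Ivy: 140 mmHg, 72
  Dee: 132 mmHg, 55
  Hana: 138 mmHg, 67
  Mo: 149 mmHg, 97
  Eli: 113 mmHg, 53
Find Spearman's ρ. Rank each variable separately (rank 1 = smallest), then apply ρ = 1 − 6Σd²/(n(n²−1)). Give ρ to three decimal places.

0.943

Ranks of variable 1: 6, 4, 2, 3, 5, 1
Ranks of variable 2: 5, 4, 2, 3, 6, 1
d = r₁ − r₂: 1, 0, 0, 0, -1, 0
d²: 1, 0, 0, 0, 1, 0; Σd² = 2
ρ = 1 − 6·2/(6·35) = 1 − 12/210 = 0.943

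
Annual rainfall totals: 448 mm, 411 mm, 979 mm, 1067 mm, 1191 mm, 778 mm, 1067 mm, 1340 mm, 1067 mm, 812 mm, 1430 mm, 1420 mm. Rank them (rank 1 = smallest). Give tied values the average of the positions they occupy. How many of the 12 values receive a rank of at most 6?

5

Sorted (ascending): 411, 448, 778, 812, 979, 1067, 1067, 1067, 1191, 1340, 1420, 1430
The 3 values of 1067 occupy positions 6–8 → average rank 7.
Ranks ≤ 6: {1, 2, 3, 4, 5} → 5 values.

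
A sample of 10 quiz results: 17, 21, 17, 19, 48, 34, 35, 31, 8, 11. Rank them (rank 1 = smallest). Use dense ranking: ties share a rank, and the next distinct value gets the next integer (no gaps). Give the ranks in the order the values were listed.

Sorted (ascending): 8, 11, 17, 17, 19, 21, 31, 34, 35, 48
The 2 values of 17 share dense rank 3.
Remaining distinct values take the next consecutive integers.

3, 5, 3, 4, 9, 7, 8, 6, 1, 2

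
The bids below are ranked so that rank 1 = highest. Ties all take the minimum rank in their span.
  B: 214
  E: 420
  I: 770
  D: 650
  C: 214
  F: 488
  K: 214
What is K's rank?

Sorted (descending): 770, 650, 488, 420, 214, 214, 214
The 3 values of 214 occupy positions 5–7 → each gets rank 5.
K has value 214 → rank 5.

5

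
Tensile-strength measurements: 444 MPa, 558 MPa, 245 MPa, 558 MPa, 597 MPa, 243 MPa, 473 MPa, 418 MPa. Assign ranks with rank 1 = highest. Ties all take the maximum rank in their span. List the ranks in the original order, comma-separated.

5, 3, 7, 3, 1, 8, 4, 6

Sorted (descending): 597, 558, 558, 473, 444, 418, 245, 243
The 2 values of 558 occupy positions 2–3 → each gets rank 3.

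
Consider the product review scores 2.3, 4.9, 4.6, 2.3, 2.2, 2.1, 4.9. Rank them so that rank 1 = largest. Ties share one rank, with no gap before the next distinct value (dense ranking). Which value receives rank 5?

2.1

Sorted (descending): 4.9, 4.9, 4.6, 2.3, 2.3, 2.2, 2.1
The 2 values of 4.9 share dense rank 1.
The 2 values of 2.3 share dense rank 3.
Remaining distinct values take the next consecutive integers.
Rank 5 → value 2.1.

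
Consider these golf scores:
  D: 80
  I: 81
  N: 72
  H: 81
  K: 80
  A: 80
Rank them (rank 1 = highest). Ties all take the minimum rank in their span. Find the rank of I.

1

Sorted (descending): 81, 81, 80, 80, 80, 72
The 2 values of 81 occupy positions 1–2 → each gets rank 1.
The 3 values of 80 occupy positions 3–5 → each gets rank 3.
I has value 81 → rank 1.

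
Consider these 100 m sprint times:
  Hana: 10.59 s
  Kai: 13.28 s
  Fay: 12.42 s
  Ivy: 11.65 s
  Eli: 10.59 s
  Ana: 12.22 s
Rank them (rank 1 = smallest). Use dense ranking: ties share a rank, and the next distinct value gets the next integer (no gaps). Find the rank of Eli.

1

Sorted (ascending): 10.59, 10.59, 11.65, 12.22, 12.42, 13.28
The 2 values of 10.59 share dense rank 1.
Remaining distinct values take the next consecutive integers.
Eli has value 10.59 s → rank 1.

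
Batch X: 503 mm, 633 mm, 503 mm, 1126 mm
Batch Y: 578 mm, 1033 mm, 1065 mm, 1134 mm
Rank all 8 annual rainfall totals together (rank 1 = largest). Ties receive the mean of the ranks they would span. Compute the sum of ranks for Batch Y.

Sorted (descending): 1134, 1126, 1065, 1033, 633, 578, 503, 503
The 2 values of 503 occupy positions 7–8 → average rank (7+8)/2 = 7.5.
Batch Y values → pooled ranks: 578→6, 1033→4, 1065→3, 1134→1
Rank sum = 6 + 4 + 3 + 1 = 14

14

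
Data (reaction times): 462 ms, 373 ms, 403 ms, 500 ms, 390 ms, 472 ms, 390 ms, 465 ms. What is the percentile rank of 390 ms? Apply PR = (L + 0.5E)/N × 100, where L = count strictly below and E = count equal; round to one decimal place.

25.0

N = 8.
Strictly below 390: 1. Equal to 390: 2.
PR = (1 + 0.5·2)/8 × 100 = 25.0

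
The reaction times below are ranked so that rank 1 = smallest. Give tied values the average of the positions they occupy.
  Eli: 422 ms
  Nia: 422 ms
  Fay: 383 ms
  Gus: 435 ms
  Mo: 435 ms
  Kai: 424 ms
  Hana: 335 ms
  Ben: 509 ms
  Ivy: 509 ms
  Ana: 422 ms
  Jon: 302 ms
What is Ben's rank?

Sorted (ascending): 302, 335, 383, 422, 422, 422, 424, 435, 435, 509, 509
The 3 values of 422 occupy positions 4–6 → average rank 5.
The 2 values of 435 occupy positions 8–9 → average rank (8+9)/2 = 8.5.
The 2 values of 509 occupy positions 10–11 → average rank (10+11)/2 = 10.5.
Ben has value 509 ms → rank 10.5.

10.5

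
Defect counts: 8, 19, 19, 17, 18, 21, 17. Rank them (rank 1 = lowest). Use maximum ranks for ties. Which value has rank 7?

Sorted (ascending): 8, 17, 17, 18, 19, 19, 21
The 2 values of 17 occupy positions 2–3 → each gets rank 3.
The 2 values of 19 occupy positions 5–6 → each gets rank 6.
Rank 7 → value 21.

21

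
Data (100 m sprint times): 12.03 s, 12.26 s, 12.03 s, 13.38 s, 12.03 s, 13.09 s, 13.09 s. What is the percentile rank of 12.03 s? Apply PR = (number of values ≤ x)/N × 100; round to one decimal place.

N = 7.
Strictly below 12.03: 0. Equal to 12.03: 3.
PR = 3/7 × 100 = 42.9

42.9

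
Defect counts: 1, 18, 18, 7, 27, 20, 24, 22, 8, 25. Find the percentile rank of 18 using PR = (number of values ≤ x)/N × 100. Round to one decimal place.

N = 10.
Strictly below 18: 3. Equal to 18: 2.
PR = 5/10 × 100 = 50.0

50.0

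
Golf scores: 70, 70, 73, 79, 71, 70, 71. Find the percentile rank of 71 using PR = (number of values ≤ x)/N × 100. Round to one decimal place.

71.4

N = 7.
Strictly below 71: 3. Equal to 71: 2.
PR = 5/7 × 100 = 71.4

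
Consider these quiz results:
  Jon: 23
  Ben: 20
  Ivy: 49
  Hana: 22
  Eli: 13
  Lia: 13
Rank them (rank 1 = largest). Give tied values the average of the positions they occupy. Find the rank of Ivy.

1

Sorted (descending): 49, 23, 22, 20, 13, 13
The 2 values of 13 occupy positions 5–6 → average rank (5+6)/2 = 5.5.
Ivy has value 49 → rank 1.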